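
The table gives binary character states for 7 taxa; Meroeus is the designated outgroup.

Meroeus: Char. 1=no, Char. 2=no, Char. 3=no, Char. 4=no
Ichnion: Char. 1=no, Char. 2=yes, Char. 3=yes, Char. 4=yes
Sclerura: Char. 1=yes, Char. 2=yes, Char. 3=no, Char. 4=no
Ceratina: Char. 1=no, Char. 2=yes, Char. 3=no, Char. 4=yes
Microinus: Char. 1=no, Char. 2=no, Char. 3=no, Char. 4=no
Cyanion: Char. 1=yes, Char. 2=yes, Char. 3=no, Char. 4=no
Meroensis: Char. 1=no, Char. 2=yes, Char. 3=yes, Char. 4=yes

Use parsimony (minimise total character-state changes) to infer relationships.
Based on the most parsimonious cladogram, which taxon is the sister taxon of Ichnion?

The outgroup has state 'no' for every character, so 'yes' is the derived state throughout.
Only Cyanion and Sclerura show the derived state 'yes' for Char. 1, supporting them as a clade.
Char. 2: derived state 'yes' in Ceratina, Cyanion, Ichnion, Meroensis, and Sclerura only — synapomorphy for {Ceratina, Cyanion, Ichnion, Meroensis, Sclerura}.
Char. 3: derived state 'yes' in Ichnion and Meroensis only — synapomorphy for {Ichnion, Meroensis}.
Char. 4: derived state 'yes' in Ceratina, Ichnion, and Meroensis only — synapomorphy for {Ceratina, Ichnion, Meroensis}.
Most parsimonious ingroup topology: ((((Ichnion,Meroensis),Ceratina),(Sclerura,Cyanion)),Microinus).
Ichnion and Meroensis form a cherry on this tree, so they are sister taxa.

Meroensis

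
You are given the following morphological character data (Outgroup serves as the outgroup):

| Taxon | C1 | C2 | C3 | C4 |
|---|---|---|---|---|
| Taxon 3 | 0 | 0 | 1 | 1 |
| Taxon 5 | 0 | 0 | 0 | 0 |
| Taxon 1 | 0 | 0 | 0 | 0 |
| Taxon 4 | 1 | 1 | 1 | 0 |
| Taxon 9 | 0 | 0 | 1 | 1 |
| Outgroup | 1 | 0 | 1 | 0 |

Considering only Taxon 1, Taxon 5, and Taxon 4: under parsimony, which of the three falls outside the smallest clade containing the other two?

Character polarity is set by the outgroup: the derived state is whichever differs from the outgroup's state, so for C1, C3 the derived state is '0', and for the remaining characters it is '1'.
Only Taxon 1, Taxon 3, Taxon 5, and Taxon 9 show the derived state '0' for C1, supporting them as a clade.
C2: derived state '1' in Taxon 4 only — an autapomorphy, so it tells us nothing about relationships among taxa.
C3: derived state '0' in Taxon 1 and Taxon 5 only — synapomorphy for {Taxon 1, Taxon 5}.
C4 (derived state '1') is shared by Taxon 3 and Taxon 9 — a synapomorphy uniting that clade.
Most parsimonious ingroup topology: (((Taxon 9,Taxon 3),(Taxon 5,Taxon 1)),Taxon 4).
Taxon 5 and Taxon 1 share a more recent common ancestor with each other than either does with Taxon 4, so Taxon 4 is the least closely related of the three.

Taxon 4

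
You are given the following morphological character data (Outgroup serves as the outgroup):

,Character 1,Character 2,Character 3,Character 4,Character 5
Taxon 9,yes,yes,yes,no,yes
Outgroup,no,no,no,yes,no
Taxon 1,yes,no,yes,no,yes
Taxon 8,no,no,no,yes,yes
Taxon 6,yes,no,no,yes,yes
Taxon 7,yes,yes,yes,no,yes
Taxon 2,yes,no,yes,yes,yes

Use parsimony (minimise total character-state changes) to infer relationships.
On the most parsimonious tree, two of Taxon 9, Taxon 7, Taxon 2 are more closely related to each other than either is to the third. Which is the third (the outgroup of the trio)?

Taxon 2

Character polarity is set by the outgroup: the derived state is whichever differs from the outgroup's state, so for Character 4 the derived state is 'no', and for the remaining characters it is 'yes'.
Character 1 (derived state 'yes') is shared by Taxon 1, Taxon 2, Taxon 6, Taxon 7, and Taxon 9 — a synapomorphy uniting that clade.
Only Taxon 7 and Taxon 9 show the derived state 'yes' for Character 2, supporting them as a clade.
Only Taxon 1, Taxon 2, Taxon 7, and Taxon 9 show the derived state 'yes' for Character 3, supporting them as a clade.
Character 4 (derived state 'no') is shared by Taxon 1, Taxon 7, and Taxon 9 — a synapomorphy uniting that clade.
All ingroup taxa share the derived state 'yes' for Character 5; it defines the ingroup but does not resolve relationships within it.
Most parsimonious ingroup topology: (((((Taxon 7,Taxon 9),Taxon 1),Taxon 2),Taxon 6),Taxon 8).
Taxon 7 and Taxon 9 share a more recent common ancestor with each other than either does with Taxon 2, so Taxon 2 is the least closely related of the three.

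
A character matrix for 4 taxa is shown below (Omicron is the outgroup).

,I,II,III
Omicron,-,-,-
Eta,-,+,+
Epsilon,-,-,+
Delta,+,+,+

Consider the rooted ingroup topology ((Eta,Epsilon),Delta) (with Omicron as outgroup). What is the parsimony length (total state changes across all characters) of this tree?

4

Map each character onto ((Eta,Epsilon),Delta) (rooted by Omicron) and count the minimum state changes it requires (Fitch parsimony):
I: 1; II: 2; III: 1.
Total tree length = 4.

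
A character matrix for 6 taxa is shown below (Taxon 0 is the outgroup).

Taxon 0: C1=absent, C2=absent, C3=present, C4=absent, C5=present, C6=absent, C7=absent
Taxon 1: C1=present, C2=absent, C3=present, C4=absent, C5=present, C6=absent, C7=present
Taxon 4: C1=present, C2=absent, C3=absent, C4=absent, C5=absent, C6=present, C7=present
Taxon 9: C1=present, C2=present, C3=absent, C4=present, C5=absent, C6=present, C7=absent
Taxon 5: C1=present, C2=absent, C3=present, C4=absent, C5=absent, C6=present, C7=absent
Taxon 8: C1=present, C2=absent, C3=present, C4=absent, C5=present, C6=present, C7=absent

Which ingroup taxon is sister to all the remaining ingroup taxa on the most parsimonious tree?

Taxon 1

Character polarity is set by the outgroup: the derived state is whichever differs from the outgroup's state, so for C3, C5 the derived state is 'absent', and for the remaining characters it is 'present'.
All ingroup taxa share the derived state 'present' for C1; it defines the ingroup but does not resolve relationships within it.
C2: derived state 'present' in Taxon 9 only — an autapomorphy, so it tells us nothing about relationships among taxa.
C3 (derived state 'absent') is shared by Taxon 4 and Taxon 9 — a synapomorphy uniting that clade.
C4: derived state 'present' in Taxon 9 only — an autapomorphy, so it tells us nothing about relationships among taxa.
C5 (derived state 'absent') is shared by Taxon 4, Taxon 5, and Taxon 9 — a synapomorphy uniting that clade.
Only Taxon 4, Taxon 5, Taxon 8, and Taxon 9 show the derived state 'present' for C6, supporting them as a clade.
C7 groups Taxon 1 and Taxon 4, which is incompatible with the clades supported by the remaining characters; treating it as convergent (homoplasy) costs fewer steps than any alternative tree.
Most parsimonious ingroup topology: (Taxon 1,(((Taxon 4,Taxon 9),Taxon 5),Taxon 8)).
Taxon 1 is sister to the clade containing all other ingroup taxa, so it is the earliest-diverging (most basal) ingroup lineage.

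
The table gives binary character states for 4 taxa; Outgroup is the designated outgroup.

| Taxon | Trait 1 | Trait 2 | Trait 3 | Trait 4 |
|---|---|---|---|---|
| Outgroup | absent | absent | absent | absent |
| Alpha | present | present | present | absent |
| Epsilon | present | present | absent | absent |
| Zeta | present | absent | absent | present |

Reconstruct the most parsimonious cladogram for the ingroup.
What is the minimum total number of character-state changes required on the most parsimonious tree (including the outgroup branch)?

The outgroup has state 'absent' for every character, so 'present' is the derived state throughout.
Trait 1 (derived state 'present') is shared by all ingroup taxa — unites the whole ingroup.
Trait 2 (derived state 'present') is shared by Alpha and Epsilon — a synapomorphy uniting that clade.
Trait 3 (derived state 'present') is unique to Alpha (autapomorphy; uninformative for grouping).
Trait 4: derived state 'present' in Zeta only — an autapomorphy, so it tells us nothing about relationships among taxa.
Most parsimonious ingroup topology: ((Alpha,Epsilon),Zeta).
Changes per character on this tree: Trait 1: 1; Trait 2: 1; Trait 3: 1; Trait 4: 1.
Total = 4.

4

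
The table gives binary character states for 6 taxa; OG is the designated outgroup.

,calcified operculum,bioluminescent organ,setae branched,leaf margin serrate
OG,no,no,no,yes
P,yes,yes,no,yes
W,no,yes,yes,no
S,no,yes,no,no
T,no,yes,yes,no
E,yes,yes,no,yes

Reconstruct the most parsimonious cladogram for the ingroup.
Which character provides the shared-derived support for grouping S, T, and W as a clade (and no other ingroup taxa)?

leaf margin serrate

Character polarity is set by the outgroup: the derived state is whichever differs from the outgroup's state, so for leaf margin serrate the derived state is 'no', and for the remaining characters it is 'yes'.
calcified operculum (derived state 'yes') is shared by E and P — a synapomorphy uniting that clade.
bioluminescent organ (derived state 'yes') is shared by all ingroup taxa — unites the whole ingroup.
Only T and W show the derived state 'yes' for setae branched, supporting them as a clade.
leaf margin serrate (derived state 'no') is shared by S, T, and W — a synapomorphy uniting that clade.
Most parsimonious ingroup topology: ((P,E),((W,T),S)).
The clade {S, T, W} is supported by leaf margin serrate: its derived state 'no' occurs in exactly those taxa and in no other taxon (including the outgroup).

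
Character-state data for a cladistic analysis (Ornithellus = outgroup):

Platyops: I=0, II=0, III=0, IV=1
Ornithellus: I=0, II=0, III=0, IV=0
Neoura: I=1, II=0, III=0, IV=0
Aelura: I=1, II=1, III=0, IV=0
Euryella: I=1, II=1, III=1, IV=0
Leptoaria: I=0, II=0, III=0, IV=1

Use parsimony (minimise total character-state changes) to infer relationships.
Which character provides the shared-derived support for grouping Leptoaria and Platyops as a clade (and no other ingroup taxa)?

IV

The outgroup has state '0' for every character, so '1' is the derived state throughout.
I: derived state '1' in Aelura, Euryella, and Neoura only — synapomorphy for {Aelura, Euryella, Neoura}.
II: derived state '1' in Aelura and Euryella only — synapomorphy for {Aelura, Euryella}.
III (derived state '1') is unique to Euryella (autapomorphy; uninformative for grouping).
IV: derived state '1' in Leptoaria and Platyops only — synapomorphy for {Leptoaria, Platyops}.
Most parsimonious ingroup topology: (((Aelura,Euryella),Neoura),(Leptoaria,Platyops)).
The clade {Leptoaria, Platyops} is supported by IV: its derived state '1' occurs in exactly those taxa and in no other taxon (including the outgroup).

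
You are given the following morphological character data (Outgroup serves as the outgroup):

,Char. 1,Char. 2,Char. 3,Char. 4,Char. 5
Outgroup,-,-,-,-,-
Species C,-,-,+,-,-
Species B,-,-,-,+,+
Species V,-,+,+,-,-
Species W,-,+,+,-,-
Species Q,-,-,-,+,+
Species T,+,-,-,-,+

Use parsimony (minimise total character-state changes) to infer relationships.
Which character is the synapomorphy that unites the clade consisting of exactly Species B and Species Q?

Char. 4

The outgroup has state '-' for every character, so '+' is the derived state throughout.
Char. 1: derived state '+' in Species T only — an autapomorphy, so it tells us nothing about relationships among taxa.
Char. 2: derived state '+' in Species V and Species W only — synapomorphy for {Species V, Species W}.
Char. 3: derived state '+' in Species C, Species V, and Species W only — synapomorphy for {Species C, Species V, Species W}.
Char. 4 (derived state '+') is shared by Species B and Species Q — a synapomorphy uniting that clade.
Char. 5: derived state '+' in Species B, Species Q, and Species T only — synapomorphy for {Species B, Species Q, Species T}.
Most parsimonious ingroup topology: ((Species C,(Species V,Species W)),((Species B,Species Q),Species T)).
The clade {Species B, Species Q} is supported by Char. 4: its derived state '+' occurs in exactly those taxa and in no other taxon (including the outgroup).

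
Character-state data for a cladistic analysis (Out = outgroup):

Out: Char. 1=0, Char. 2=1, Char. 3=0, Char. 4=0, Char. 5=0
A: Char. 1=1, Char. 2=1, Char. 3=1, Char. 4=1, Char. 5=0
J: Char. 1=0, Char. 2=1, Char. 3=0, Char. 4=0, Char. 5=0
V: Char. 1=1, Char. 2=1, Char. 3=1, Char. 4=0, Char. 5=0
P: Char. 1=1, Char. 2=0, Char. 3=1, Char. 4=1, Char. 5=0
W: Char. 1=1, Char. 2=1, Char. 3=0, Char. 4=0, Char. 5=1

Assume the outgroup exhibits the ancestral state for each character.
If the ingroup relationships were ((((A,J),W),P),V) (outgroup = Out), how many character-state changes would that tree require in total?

Map each character onto ((((A,J),W),P),V) (rooted by Out) and count the minimum state changes it requires (Fitch parsimony):
Char. 1: 2; Char. 2: 1; Char. 3: 3; Char. 4: 2; Char. 5: 1.
Total tree length = 9.

9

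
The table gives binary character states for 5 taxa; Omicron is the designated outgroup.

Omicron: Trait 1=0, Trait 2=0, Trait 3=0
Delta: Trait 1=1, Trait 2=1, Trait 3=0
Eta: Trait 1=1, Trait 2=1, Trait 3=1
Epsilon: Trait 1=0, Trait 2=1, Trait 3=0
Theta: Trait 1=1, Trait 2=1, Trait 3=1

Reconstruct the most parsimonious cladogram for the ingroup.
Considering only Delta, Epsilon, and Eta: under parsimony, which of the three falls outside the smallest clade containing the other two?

Epsilon

The outgroup has state '0' for every character, so '1' is the derived state throughout.
Only Delta, Eta, and Theta show the derived state '1' for Trait 1, supporting them as a clade.
All ingroup taxa share the derived state '1' for Trait 2; it defines the ingroup but does not resolve relationships within it.
Trait 3: derived state '1' in Eta and Theta only — synapomorphy for {Eta, Theta}.
Most parsimonious ingroup topology: ((Delta,(Eta,Theta)),Epsilon).
Eta and Delta share a more recent common ancestor with each other than either does with Epsilon, so Epsilon is the least closely related of the three.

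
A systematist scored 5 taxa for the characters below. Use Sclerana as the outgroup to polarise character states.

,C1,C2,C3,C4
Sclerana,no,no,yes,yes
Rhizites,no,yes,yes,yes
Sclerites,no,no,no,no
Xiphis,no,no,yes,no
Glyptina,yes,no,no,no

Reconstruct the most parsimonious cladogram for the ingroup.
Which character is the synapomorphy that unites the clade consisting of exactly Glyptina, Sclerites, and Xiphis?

Character polarity is set by the outgroup: the derived state is whichever differs from the outgroup's state, so for C3, C4 the derived state is 'no', and for the remaining characters it is 'yes'.
C1 (derived state 'yes') is unique to Glyptina (autapomorphy; uninformative for grouping).
C2: derived state 'yes' in Rhizites only — an autapomorphy, so it tells us nothing about relationships among taxa.
C3: derived state 'no' in Glyptina and Sclerites only — synapomorphy for {Glyptina, Sclerites}.
Only Glyptina, Sclerites, and Xiphis show the derived state 'no' for C4, supporting them as a clade.
Most parsimonious ingroup topology: (Rhizites,((Sclerites,Glyptina),Xiphis)).
The clade {Glyptina, Sclerites, Xiphis} is supported by C4: its derived state 'no' occurs in exactly those taxa and in no other taxon (including the outgroup).

C4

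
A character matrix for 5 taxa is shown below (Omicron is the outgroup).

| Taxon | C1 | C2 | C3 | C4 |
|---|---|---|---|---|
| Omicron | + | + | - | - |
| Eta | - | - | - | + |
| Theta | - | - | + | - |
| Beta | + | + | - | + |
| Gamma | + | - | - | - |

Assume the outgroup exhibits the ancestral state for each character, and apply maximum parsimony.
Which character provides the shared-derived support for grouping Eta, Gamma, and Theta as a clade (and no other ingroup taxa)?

Character polarity is set by the outgroup: the derived state is whichever differs from the outgroup's state, so for C1, C2 the derived state is '-', and for the remaining characters it is '+'.
C1: derived state '-' in Eta and Theta only — synapomorphy for {Eta, Theta}.
C2 (derived state '-') is shared by Eta, Gamma, and Theta — a synapomorphy uniting that clade.
C3 (derived state '+') is unique to Theta (autapomorphy; uninformative for grouping).
C4 groups Beta and Eta, which is incompatible with the clades supported by the remaining characters; treating it as convergent (homoplasy) costs fewer steps than any alternative tree.
Most parsimonious ingroup topology: (((Eta,Theta),Gamma),Beta).
The clade {Eta, Gamma, Theta} is supported by C2: its derived state '-' occurs in exactly those taxa and in no other taxon (including the outgroup).

C2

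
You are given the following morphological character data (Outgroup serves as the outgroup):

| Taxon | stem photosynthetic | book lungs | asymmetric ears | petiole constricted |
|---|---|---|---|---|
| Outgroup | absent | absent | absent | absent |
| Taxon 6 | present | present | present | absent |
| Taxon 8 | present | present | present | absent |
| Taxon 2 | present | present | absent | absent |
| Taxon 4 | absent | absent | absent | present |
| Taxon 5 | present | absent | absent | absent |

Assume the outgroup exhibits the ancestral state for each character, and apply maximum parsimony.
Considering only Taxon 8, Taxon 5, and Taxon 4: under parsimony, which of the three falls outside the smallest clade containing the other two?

Taxon 4

The outgroup has state 'absent' for every character, so 'present' is the derived state throughout.
stem photosynthetic (derived state 'present') is shared by Taxon 2, Taxon 5, Taxon 6, and Taxon 8 — a synapomorphy uniting that clade.
book lungs: derived state 'present' in Taxon 2, Taxon 6, and Taxon 8 only — synapomorphy for {Taxon 2, Taxon 6, Taxon 8}.
Only Taxon 6 and Taxon 8 show the derived state 'present' for asymmetric ears, supporting them as a clade.
petiole constricted: derived state 'present' in Taxon 4 only — an autapomorphy, so it tells us nothing about relationships among taxa.
Most parsimonious ingroup topology: ((((Taxon 6,Taxon 8),Taxon 2),Taxon 5),Taxon 4).
Taxon 8 and Taxon 5 share a more recent common ancestor with each other than either does with Taxon 4, so Taxon 4 is the least closely related of the three.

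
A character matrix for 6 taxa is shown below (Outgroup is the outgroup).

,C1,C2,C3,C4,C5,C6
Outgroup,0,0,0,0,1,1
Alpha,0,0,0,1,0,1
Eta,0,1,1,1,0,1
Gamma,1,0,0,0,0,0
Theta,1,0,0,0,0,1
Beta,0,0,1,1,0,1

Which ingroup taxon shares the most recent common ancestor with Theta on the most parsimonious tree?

Gamma

Character polarity is set by the outgroup: the derived state is whichever differs from the outgroup's state, so for C5, C6 the derived state is '0', and for the remaining characters it is '1'.
Only Gamma and Theta show the derived state '1' for C1, supporting them as a clade.
C2: derived state '1' in Eta only — an autapomorphy, so it tells us nothing about relationships among taxa.
Only Beta and Eta show the derived state '1' for C3, supporting them as a clade.
C4: derived state '1' in Alpha, Beta, and Eta only — synapomorphy for {Alpha, Beta, Eta}.
All ingroup taxa share the derived state '0' for C5; it defines the ingroup but does not resolve relationships within it.
C6: derived state '0' in Gamma only — an autapomorphy, so it tells us nothing about relationships among taxa.
Most parsimonious ingroup topology: ((Alpha,(Eta,Beta)),(Gamma,Theta)).
Theta and Gamma form a cherry on this tree, so they are sister taxa.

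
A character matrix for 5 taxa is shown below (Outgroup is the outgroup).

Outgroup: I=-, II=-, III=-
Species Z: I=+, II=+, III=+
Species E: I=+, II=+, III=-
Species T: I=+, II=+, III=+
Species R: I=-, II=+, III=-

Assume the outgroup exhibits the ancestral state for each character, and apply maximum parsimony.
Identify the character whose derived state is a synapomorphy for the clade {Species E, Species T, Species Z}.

I

The outgroup has state '-' for every character, so '+' is the derived state throughout.
Only Species E, Species T, and Species Z show the derived state '+' for I, supporting them as a clade.
All ingroup taxa share the derived state '+' for II; it defines the ingroup but does not resolve relationships within it.
III: derived state '+' in Species T and Species Z only — synapomorphy for {Species T, Species Z}.
Most parsimonious ingroup topology: (((Species Z,Species T),Species E),Species R).
The clade {Species E, Species T, Species Z} is supported by I: its derived state '+' occurs in exactly those taxa and in no other taxon (including the outgroup).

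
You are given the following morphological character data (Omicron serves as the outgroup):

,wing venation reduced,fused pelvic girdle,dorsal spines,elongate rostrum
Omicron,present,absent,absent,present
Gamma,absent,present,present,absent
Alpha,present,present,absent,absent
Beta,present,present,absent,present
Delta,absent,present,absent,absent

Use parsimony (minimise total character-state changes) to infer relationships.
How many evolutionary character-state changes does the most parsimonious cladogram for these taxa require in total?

Character polarity is set by the outgroup: the derived state is whichever differs from the outgroup's state, so for wing venation reduced, elongate rostrum the derived state is 'absent', and for the remaining characters it is 'present'.
wing venation reduced (derived state 'absent') is shared by Delta and Gamma — a synapomorphy uniting that clade.
fused pelvic girdle (derived state 'present') is shared by all ingroup taxa — unites the whole ingroup.
dorsal spines (derived state 'present') is unique to Gamma (autapomorphy; uninformative for grouping).
elongate rostrum (derived state 'absent') is shared by Alpha, Delta, and Gamma — a synapomorphy uniting that clade.
Most parsimonious ingroup topology: (((Gamma,Delta),Alpha),Beta).
Changes per character on this tree: wing venation reduced: 1; fused pelvic girdle: 1; dorsal spines: 1; elongate rostrum: 1.
Total = 4.

4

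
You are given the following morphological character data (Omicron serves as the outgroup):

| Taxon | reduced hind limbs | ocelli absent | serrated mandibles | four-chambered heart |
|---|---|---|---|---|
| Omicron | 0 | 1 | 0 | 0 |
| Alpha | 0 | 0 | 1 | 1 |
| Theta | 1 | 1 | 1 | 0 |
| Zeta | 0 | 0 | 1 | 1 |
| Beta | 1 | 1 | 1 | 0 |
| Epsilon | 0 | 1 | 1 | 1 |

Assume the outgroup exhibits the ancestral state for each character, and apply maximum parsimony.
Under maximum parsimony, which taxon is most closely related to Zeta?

Character polarity is set by the outgroup: the derived state is whichever differs from the outgroup's state, so for ocelli absent the derived state is '0', and for the remaining characters it is '1'.
reduced hind limbs (derived state '1') is shared by Beta and Theta — a synapomorphy uniting that clade.
Only Alpha and Zeta show the derived state '0' for ocelli absent, supporting them as a clade.
All ingroup taxa share the derived state '1' for serrated mandibles; it defines the ingroup but does not resolve relationships within it.
Only Alpha, Epsilon, and Zeta show the derived state '1' for four-chambered heart, supporting them as a clade.
Most parsimonious ingroup topology: (((Alpha,Zeta),Epsilon),(Theta,Beta)).
Zeta and Alpha form a cherry on this tree, so they are sister taxa.

Alpha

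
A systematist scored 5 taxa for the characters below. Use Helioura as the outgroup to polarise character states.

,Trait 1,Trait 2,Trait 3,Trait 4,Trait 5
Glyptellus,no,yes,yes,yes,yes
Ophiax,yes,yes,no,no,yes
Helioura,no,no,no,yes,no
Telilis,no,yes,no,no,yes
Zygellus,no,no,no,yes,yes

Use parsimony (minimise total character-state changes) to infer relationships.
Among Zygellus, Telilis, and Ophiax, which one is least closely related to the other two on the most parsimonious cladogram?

Character polarity is set by the outgroup: the derived state is whichever differs from the outgroup's state, so for Trait 4 the derived state is 'no', and for the remaining characters it is 'yes'.
Trait 1: derived state 'yes' in Ophiax only — an autapomorphy, so it tells us nothing about relationships among taxa.
Trait 2: derived state 'yes' in Glyptellus, Ophiax, and Telilis only — synapomorphy for {Glyptellus, Ophiax, Telilis}.
Trait 3 (derived state 'yes') is unique to Glyptellus (autapomorphy; uninformative for grouping).
Trait 4 (derived state 'no') is shared by Ophiax and Telilis — a synapomorphy uniting that clade.
Trait 5 (derived state 'yes') is shared by all ingroup taxa — unites the whole ingroup.
Most parsimonious ingroup topology: (Zygellus,(Glyptellus,(Telilis,Ophiax))).
Telilis and Ophiax share a more recent common ancestor with each other than either does with Zygellus, so Zygellus is the least closely related of the three.

Zygellus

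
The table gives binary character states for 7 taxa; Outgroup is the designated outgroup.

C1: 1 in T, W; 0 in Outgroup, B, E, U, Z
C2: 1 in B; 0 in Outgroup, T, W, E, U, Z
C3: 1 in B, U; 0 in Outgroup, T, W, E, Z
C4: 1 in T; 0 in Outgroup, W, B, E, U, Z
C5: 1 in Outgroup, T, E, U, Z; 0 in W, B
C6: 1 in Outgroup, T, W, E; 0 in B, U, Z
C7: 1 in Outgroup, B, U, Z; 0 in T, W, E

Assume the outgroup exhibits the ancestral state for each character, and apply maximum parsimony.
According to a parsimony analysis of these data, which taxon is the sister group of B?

U

Character polarity is set by the outgroup: the derived state is whichever differs from the outgroup's state, so for C5, C6, C7 the derived state is '0', and for the remaining characters it is '1'.
C1 (derived state '1') is shared by T and W — a synapomorphy uniting that clade.
C2: derived state '1' in B only — an autapomorphy, so it tells us nothing about relationships among taxa.
C3: derived state '1' in B and U only — synapomorphy for {B, U}.
C4: derived state '1' in T only — an autapomorphy, so it tells us nothing about relationships among taxa.
C5 groups B and W, which is incompatible with the clades supported by the remaining characters; treating it as convergent (homoplasy) costs fewer steps than any alternative tree.
Only B, U, and Z show the derived state '0' for C6, supporting them as a clade.
Only E, T, and W show the derived state '0' for C7, supporting them as a clade.
Most parsimonious ingroup topology: (((T,W),E),((B,U),Z)).
B and U form a cherry on this tree, so they are sister taxa.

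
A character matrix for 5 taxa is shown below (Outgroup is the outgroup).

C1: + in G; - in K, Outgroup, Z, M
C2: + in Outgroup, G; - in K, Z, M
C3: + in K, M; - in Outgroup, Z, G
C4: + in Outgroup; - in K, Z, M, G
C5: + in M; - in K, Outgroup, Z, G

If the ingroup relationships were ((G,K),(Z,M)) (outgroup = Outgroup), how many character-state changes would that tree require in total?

7

Map each character onto ((G,K),(Z,M)) (rooted by Outgroup) and count the minimum state changes it requires (Fitch parsimony):
C1: 1; C2: 2; C3: 2; C4: 1; C5: 1.
Total tree length = 7.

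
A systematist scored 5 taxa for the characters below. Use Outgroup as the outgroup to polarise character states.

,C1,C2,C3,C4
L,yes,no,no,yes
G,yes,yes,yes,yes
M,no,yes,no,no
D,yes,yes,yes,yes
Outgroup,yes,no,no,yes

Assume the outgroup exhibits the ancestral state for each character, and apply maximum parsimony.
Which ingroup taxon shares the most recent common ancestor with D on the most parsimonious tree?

Character polarity is set by the outgroup: the derived state is whichever differs from the outgroup's state, so for C1, C4 the derived state is 'no', and for the remaining characters it is 'yes'.
C1: derived state 'no' in M only — an autapomorphy, so it tells us nothing about relationships among taxa.
Only D, G, and M show the derived state 'yes' for C2, supporting them as a clade.
Only D and G show the derived state 'yes' for C3, supporting them as a clade.
C4 (derived state 'no') is unique to M (autapomorphy; uninformative for grouping).
Most parsimonious ingroup topology: (L,(M,(D,G))).
D and G form a cherry on this tree, so they are sister taxa.

G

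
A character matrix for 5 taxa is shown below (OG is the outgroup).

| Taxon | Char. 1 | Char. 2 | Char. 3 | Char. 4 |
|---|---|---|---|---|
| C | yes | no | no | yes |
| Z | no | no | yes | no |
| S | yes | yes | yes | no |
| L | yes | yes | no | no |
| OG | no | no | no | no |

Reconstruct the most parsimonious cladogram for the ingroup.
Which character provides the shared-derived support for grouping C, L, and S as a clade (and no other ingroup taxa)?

Char. 1

The outgroup has state 'no' for every character, so 'yes' is the derived state throughout.
Char. 1: derived state 'yes' in C, L, and S only — synapomorphy for {C, L, S}.
Only L and S show the derived state 'yes' for Char. 2, supporting them as a clade.
Char. 3 (state 'yes') occurs in S and Z but conflicts with the nesting implied by the other characters — most parsimoniously interpreted as homoplasy.
Char. 4 (derived state 'yes') is unique to C (autapomorphy; uninformative for grouping).
Most parsimonious ingroup topology: (((L,S),C),Z).
The clade {C, L, S} is supported by Char. 1: its derived state 'yes' occurs in exactly those taxa and in no other taxon (including the outgroup).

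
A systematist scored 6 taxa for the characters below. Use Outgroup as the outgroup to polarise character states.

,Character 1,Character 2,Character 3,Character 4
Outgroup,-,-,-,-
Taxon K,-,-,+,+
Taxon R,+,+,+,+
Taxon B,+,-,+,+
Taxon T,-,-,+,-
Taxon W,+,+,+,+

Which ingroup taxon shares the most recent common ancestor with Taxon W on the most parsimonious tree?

Taxon R

The outgroup has state '-' for every character, so '+' is the derived state throughout.
Character 1: derived state '+' in Taxon B, Taxon R, and Taxon W only — synapomorphy for {Taxon B, Taxon R, Taxon W}.
Character 2: derived state '+' in Taxon R and Taxon W only — synapomorphy for {Taxon R, Taxon W}.
Character 3 (derived state '+') is shared by all ingroup taxa — unites the whole ingroup.
Character 4: derived state '+' in Taxon B, Taxon K, Taxon R, and Taxon W only — synapomorphy for {Taxon B, Taxon K, Taxon R, Taxon W}.
Most parsimonious ingroup topology: ((Taxon K,((Taxon R,Taxon W),Taxon B)),Taxon T).
Taxon W and Taxon R form a cherry on this tree, so they are sister taxa.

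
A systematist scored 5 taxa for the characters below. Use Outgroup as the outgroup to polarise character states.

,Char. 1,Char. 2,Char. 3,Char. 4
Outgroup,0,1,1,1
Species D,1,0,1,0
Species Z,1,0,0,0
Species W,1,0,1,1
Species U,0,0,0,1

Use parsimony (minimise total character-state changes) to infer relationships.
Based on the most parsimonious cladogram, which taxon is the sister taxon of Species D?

Character polarity is set by the outgroup: the derived state is whichever differs from the outgroup's state, so for Char. 2, Char. 3, Char. 4 the derived state is '0', and for the remaining characters it is '1'.
Char. 1: derived state '1' in Species D, Species W, and Species Z only — synapomorphy for {Species D, Species W, Species Z}.
All ingroup taxa share the derived state '0' for Char. 2; it defines the ingroup but does not resolve relationships within it.
Char. 3 (state '0') occurs in Species U and Species Z but conflicts with the nesting implied by the other characters — most parsimoniously interpreted as homoplasy.
Only Species D and Species Z show the derived state '0' for Char. 4, supporting them as a clade.
Most parsimonious ingroup topology: (((Species D,Species Z),Species W),Species U).
Species D and Species Z form a cherry on this tree, so they are sister taxa.

Species Z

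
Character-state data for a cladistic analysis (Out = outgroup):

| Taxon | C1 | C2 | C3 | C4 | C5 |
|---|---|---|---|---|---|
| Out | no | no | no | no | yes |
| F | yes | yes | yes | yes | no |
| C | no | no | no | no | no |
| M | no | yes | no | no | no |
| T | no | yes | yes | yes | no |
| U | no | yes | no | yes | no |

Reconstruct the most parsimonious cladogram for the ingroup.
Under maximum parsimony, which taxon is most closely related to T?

F

Character polarity is set by the outgroup: the derived state is whichever differs from the outgroup's state, so for C5 the derived state is 'no', and for the remaining characters it is 'yes'.
C1: derived state 'yes' in F only — an autapomorphy, so it tells us nothing about relationships among taxa.
Only F, M, T, and U show the derived state 'yes' for C2, supporting them as a clade.
C3: derived state 'yes' in F and T only — synapomorphy for {F, T}.
Only F, T, and U show the derived state 'yes' for C4, supporting them as a clade.
All ingroup taxa share the derived state 'no' for C5; it defines the ingroup but does not resolve relationships within it.
Most parsimonious ingroup topology: ((((F,T),U),M),C).
T and F form a cherry on this tree, so they are sister taxa.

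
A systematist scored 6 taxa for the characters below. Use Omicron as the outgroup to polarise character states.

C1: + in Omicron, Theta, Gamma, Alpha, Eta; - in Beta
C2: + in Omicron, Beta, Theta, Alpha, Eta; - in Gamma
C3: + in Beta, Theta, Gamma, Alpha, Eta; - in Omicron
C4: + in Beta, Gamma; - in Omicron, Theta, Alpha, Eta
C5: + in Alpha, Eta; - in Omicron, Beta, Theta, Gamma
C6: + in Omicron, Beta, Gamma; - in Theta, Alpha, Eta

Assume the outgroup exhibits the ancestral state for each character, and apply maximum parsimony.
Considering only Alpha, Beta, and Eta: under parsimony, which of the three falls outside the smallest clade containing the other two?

Character polarity is set by the outgroup: the derived state is whichever differs from the outgroup's state, so for C1, C2, C6 the derived state is '-', and for the remaining characters it is '+'.
C1: derived state '-' in Beta only — an autapomorphy, so it tells us nothing about relationships among taxa.
C2 (derived state '-') is unique to Gamma (autapomorphy; uninformative for grouping).
C3 (derived state '+') is shared by all ingroup taxa — unites the whole ingroup.
C4 (derived state '+') is shared by Beta and Gamma — a synapomorphy uniting that clade.
C5: derived state '+' in Alpha and Eta only — synapomorphy for {Alpha, Eta}.
C6: derived state '-' in Alpha, Eta, and Theta only — synapomorphy for {Alpha, Eta, Theta}.
Most parsimonious ingroup topology: ((Beta,Gamma),(Theta,(Alpha,Eta))).
Alpha and Eta share a more recent common ancestor with each other than either does with Beta, so Beta is the least closely related of the three.

Beta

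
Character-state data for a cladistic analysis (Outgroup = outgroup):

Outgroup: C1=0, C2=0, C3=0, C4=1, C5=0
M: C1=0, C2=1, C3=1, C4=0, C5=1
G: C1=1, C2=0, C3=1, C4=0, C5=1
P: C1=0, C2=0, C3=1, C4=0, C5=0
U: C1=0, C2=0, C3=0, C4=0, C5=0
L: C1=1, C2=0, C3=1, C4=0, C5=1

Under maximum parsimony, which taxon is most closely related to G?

Character polarity is set by the outgroup: the derived state is whichever differs from the outgroup's state, so for C4 the derived state is '0', and for the remaining characters it is '1'.
Only G and L show the derived state '1' for C1, supporting them as a clade.
C2 (derived state '1') is unique to M (autapomorphy; uninformative for grouping).
Only G, L, M, and P show the derived state '1' for C3, supporting them as a clade.
All ingroup taxa share the derived state '0' for C4; it defines the ingroup but does not resolve relationships within it.
C5 (derived state '1') is shared by G, L, and M — a synapomorphy uniting that clade.
Most parsimonious ingroup topology: (((M,(G,L)),P),U).
G and L form a cherry on this tree, so they are sister taxa.

L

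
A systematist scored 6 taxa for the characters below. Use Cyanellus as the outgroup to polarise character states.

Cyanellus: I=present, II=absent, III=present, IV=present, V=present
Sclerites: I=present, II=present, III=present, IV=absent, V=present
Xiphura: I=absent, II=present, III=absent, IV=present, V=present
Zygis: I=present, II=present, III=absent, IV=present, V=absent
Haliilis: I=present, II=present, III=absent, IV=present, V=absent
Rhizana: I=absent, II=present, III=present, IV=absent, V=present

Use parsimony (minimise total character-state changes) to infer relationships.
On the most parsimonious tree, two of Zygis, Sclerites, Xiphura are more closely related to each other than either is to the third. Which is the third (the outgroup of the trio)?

Sclerites

Character polarity is set by the outgroup: the derived state is whichever differs from the outgroup's state, so for I, III, IV, V the derived state is 'absent', and for the remaining characters it is 'present'.
I (state 'absent') occurs in Rhizana and Xiphura but conflicts with the nesting implied by the other characters — most parsimoniously interpreted as homoplasy.
II (derived state 'present') is shared by all ingroup taxa — unites the whole ingroup.
III (derived state 'absent') is shared by Haliilis, Xiphura, and Zygis — a synapomorphy uniting that clade.
IV: derived state 'absent' in Rhizana and Sclerites only — synapomorphy for {Rhizana, Sclerites}.
Only Haliilis and Zygis show the derived state 'absent' for V, supporting them as a clade.
Most parsimonious ingroup topology: ((Sclerites,Rhizana),(Xiphura,(Zygis,Haliilis))).
Xiphura and Zygis share a more recent common ancestor with each other than either does with Sclerites, so Sclerites is the least closely related of the three.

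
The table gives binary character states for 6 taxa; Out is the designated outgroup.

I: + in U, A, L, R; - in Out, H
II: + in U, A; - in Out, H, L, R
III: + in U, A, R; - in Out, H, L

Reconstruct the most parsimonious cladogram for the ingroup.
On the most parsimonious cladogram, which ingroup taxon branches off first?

The outgroup has state '-' for every character, so '+' is the derived state throughout.
I: derived state '+' in A, L, R, and U only — synapomorphy for {A, L, R, U}.
Only A and U show the derived state '+' for II, supporting them as a clade.
III (derived state '+') is shared by A, R, and U — a synapomorphy uniting that clade.
Most parsimonious ingroup topology: (H,(((U,A),R),L)).
H is sister to the clade containing all other ingroup taxa, so it is the earliest-diverging (most basal) ingroup lineage.

H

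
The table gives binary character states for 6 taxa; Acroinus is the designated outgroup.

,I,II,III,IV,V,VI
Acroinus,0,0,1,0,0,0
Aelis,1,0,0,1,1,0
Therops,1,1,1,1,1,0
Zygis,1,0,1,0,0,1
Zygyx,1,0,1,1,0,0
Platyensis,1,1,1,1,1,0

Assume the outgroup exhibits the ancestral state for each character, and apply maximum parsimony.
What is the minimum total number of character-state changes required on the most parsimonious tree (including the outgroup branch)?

6

Character polarity is set by the outgroup: the derived state is whichever differs from the outgroup's state, so for III the derived state is '0', and for the remaining characters it is '1'.
I (derived state '1') is shared by all ingroup taxa — unites the whole ingroup.
II (derived state '1') is shared by Platyensis and Therops — a synapomorphy uniting that clade.
III (derived state '0') is unique to Aelis (autapomorphy; uninformative for grouping).
IV: derived state '1' in Aelis, Platyensis, Therops, and Zygyx only — synapomorphy for {Aelis, Platyensis, Therops, Zygyx}.
V (derived state '1') is shared by Aelis, Platyensis, and Therops — a synapomorphy uniting that clade.
VI: derived state '1' in Zygis only — an autapomorphy, so it tells us nothing about relationships among taxa.
Most parsimonious ingroup topology: (((Aelis,(Therops,Platyensis)),Zygyx),Zygis).
Changes per character on this tree: I: 1; II: 1; III: 1; IV: 1; V: 1; VI: 1.
Total = 6.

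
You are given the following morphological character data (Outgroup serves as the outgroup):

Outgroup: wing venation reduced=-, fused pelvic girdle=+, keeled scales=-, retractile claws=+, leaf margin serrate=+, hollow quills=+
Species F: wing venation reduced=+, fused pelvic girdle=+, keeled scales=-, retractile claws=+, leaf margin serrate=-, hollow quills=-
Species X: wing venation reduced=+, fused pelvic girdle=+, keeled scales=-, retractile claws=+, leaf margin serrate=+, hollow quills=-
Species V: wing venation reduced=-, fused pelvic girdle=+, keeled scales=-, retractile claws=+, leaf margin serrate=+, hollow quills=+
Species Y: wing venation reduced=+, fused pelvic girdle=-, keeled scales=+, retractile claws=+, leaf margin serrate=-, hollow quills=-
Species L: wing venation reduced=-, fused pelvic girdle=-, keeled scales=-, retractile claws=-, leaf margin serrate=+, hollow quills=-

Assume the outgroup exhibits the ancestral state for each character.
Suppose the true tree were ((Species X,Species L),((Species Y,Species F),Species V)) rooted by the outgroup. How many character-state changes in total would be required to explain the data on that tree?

Map each character onto ((Species X,Species L),((Species Y,Species F),Species V)) (rooted by Outgroup) and count the minimum state changes it requires (Fitch parsimony):
wing venation reduced: 2; fused pelvic girdle: 2; keeled scales: 1; retractile claws: 1; leaf margin serrate: 1; hollow quills: 2.
Total tree length = 9.

9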